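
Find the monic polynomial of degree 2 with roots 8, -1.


A monic polynomial with roots 8, -1 is:
p(x) = (x - 8)(x + 1)
After multiplying by (x - 8): x - 8
After multiplying by (x + 1): x^2 - 7x - 8

x^2 - 7x - 8


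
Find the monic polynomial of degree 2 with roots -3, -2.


A monic polynomial with roots -3, -2 is:
p(x) = (x + 3)(x + 2)
After multiplying by (x + 3): x + 3
After multiplying by (x + 2): x^2 + 5x + 6

x^2 + 5x + 6


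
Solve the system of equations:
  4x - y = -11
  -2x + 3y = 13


Using Cramer's rule:
Determinant D = (4)(3) - (-2)(-1) = 12 - 2 = 10
Dx = (-11)(3) - (13)(-1) = -33 + 13 = -20
Dy = (4)(13) - (-2)(-11) = 52 - 22 = 30
x = Dx/D = -20/10 = -2
y = Dy/D = 30/10 = 3

x = -2, y = 3


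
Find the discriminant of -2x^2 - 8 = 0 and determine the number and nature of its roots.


For ax^2 + bx + c = 0, discriminant D = b^2 - 4ac
Here a = -2, b = 0, c = -8
D = (0)^2 - 4(-2)(-8) = 0 - 64 = -64

D = -64 < 0
The equation has no real roots (2 complex conjugate roots).

Discriminant = -64, no real roots (2 complex conjugate roots)


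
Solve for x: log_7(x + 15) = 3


Convert to exponential form: x + 15 = 7^3 = 343
x = 343 - 15 = 328
Check: log_7(328 + 15) = log_7(343) = log_7(343) = 3 ✓

x = 328


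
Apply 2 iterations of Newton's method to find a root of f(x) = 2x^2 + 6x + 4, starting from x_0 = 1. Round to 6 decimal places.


Newton's method: x_(n+1) = x_n - f(x_n)/f'(x_n)
f(x) = 2x^2 + 6x + 4
f'(x) = 4x + 6

Iteration 1:
  f(1.000000) = 12.000000
  f'(1.000000) = 10.000000
  x_1 = 1.000000 - (12.000000)/(10.000000) = -0.200000

Iteration 2:
  f(-0.200000) = 2.880000
  f'(-0.200000) = 5.200000
  x_2 = -0.200000 - (2.880000)/(5.200000) = -0.753846

x_2 = -0.753846


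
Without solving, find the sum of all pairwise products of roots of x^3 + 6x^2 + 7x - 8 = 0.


By Vieta's formulas for x^3 + bx^2 + cx + d = 0:
  r1 + r2 + r3 = -b/a = -6
  r1*r2 + r1*r3 + r2*r3 = c/a = 7
  r1*r2*r3 = -d/a = 8


Sum of pairwise products = 7


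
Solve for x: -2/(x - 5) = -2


Multiply both sides by (x - 5): -2 = -2(x - 5)
Distribute: -2 = -2x + 10
-2x = -2 - 10 = -12
x = 6

x = 6


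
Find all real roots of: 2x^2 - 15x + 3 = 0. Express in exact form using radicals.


Using the quadratic formula: x = (-b ± sqrt(b^2 - 4ac)) / (2a)
Here a = 2, b = -15, c = 3
Discriminant = b^2 - 4ac = (-15)^2 - 4(2)(3) = 225 - 24 = 201
Since discriminant = 201 > 0, there are two real roots.
x = (15 ± sqrt(201)) / 4
Numerically: x ≈ 7.2944 or x ≈ 0.2056

x = (15 + sqrt(201)) / 4 or x = (15 - sqrt(201)) / 4


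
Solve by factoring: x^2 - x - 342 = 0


We need two numbers that multiply to -342 and add to -1.
Those numbers are 18 and -19 (since 18 * (-19) = -342 and 18 + (-19) = -1).
So x^2 - x - 342 = (x + 18)(x - 19) = 0
Setting each factor to zero: x = -18 or x = 19

x = -18, x = 19


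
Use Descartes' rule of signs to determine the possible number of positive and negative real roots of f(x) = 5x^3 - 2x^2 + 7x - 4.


Descartes' rule of signs:

For positive roots, count sign changes in f(x) = 5x^3 - 2x^2 + 7x - 4:
Signs of coefficients: +, -, +, -
Number of sign changes: 3
Possible positive real roots: 3, 1

For negative roots, examine f(-x) = -5x^3 - 2x^2 - 7x - 4:
Signs of coefficients: -, -, -, -
Number of sign changes: 0
Possible negative real roots: 0

Positive roots: 3 or 1; Negative roots: 0


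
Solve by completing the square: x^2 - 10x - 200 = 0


Start: x^2 - 10x - 200 = 0
Move constant: x^2 - 10x = 200
Half of -10 is -5, squared is 25
Add 25 to both sides: x^2 - 10x + 25 = 225
(x - 5)^2 = 225
x - 5 = ±15
x = 5 + 15 = 20 or x = 5 - 15 = -10

x = -10, x = 20


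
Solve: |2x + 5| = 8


An absolute value equation |expr| = 8 gives two cases:
Case 1: 2x + 5 = 8
  2x = 3, so x = 3/2
Case 2: 2x + 5 = -8
  2x = -13, so x = -13/2

x = -13/2, x = 3/2


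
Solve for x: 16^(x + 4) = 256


Express both sides with the same base.
256 = 16^2
Since the bases match, equate exponents: x + 4 = 2
So x = 2 - (4) = -2

x = -2


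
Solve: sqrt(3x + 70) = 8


Square both sides: 3x + 70 = 8^2 = 64
3x = 64 - 70 = -6
x = -2
Check: sqrt(3*(-2) + 70) = sqrt(64) = 8 ✓

x = -2


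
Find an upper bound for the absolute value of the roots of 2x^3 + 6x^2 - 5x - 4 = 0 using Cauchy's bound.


Cauchy's bound: all roots r satisfy |r| <= 1 + max(|a_i/a_n|) for i = 0,...,n-1
where a_n is the leading coefficient.

Coefficients: [2, 6, -5, -4]
Leading coefficient a_n = 2
Ratios |a_i/a_n|: 3, 5/2, 2
Maximum ratio: 3
Cauchy's bound: |r| <= 1 + 3 = 4

Upper bound = 4


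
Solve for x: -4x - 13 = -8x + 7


Starting with: -4x - 13 = -8x + 7
Move all x terms to left: (-4 + 8)x = 7 + 13
Simplify: 4x = 20
Divide both sides by 4: x = 5

x = 5


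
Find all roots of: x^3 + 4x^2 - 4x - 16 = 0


Let p(x) = x^3 + 4x^2 - 4x - 16. By the rational root theorem (leading coefficient 1), any rational root is an integer divisor of 16: try ±1, ±2, ... in turn.
Test x = 1: value = -15 ≠ 0.
Test x = -1: value = -9 ≠ 0.
Test x = 2: value = 0 ✓, so (x - 2) is a factor.
Synthetic division by (x - 2): bring down 1; 1(2) + 4 = 6; 6(2) - 4 = 8; 8(2) - 16 = 0 → quotient x^2 + 6x + 8, remainder 0.
Solve the quadratic x^2 + 6x + 8 = 0: discriminant = 6^2 - 4(1)(8) = 36 - 32 = 4.
sqrt(4) = 2, so x = (-6 ± 2)/2: x = -2 or x = -4.
Collecting all roots found:

x = -4, x = -2, x = 2


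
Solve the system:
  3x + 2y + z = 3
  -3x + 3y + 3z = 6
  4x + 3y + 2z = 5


Using Cramer's rule. Expand each determinant along the first row.
D  = 3*[3*2 - 3*3] - 2*[(-3)*2 - 3*4] + 1*[(-3)*3 - 3*4]
  = 3*(-3) - 2*(-18) + 1*(-21) = 6
Dx = 3*[3*2 - 3*3] - 2*[6*2 - 3*5] + 1*[6*3 - 3*5]
  = 3*(-3) - 2*(-3) + 1*(3) = 0
Dy = 3*[6*2 - 3*5] - 3*[(-3)*2 - 3*4] + 1*[(-3)*5 - 6*4]
  = 3*(-3) - 3*(-18) + 1*(-39) = 6
Dz = 3*[3*5 - 6*3] - 2*[(-3)*5 - 6*4] + 3*[(-3)*3 - 3*4]
  = 3*(-3) - 2*(-39) + 3*(-21) = 6
x = Dx/D = 0/6 = 0, y = Dy/D = 6/6 = 1, z = Dz/D = 6/6 = 1
Check eq1: (3)(0) + (2)(1) + (1)(1) = 3 = 3 ✓
Check eq2: (-3)(0) + (3)(1) + (3)(1) = 6 = 6 ✓
Check eq3: (4)(0) + (3)(1) + (2)(1) = 5 = 5 ✓

x = 0, y = 1, z = 1


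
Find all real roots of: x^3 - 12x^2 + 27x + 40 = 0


Let p(x) = x^3 - 12x^2 + 27x + 40. By the rational root theorem (leading coefficient 1), any rational root is an integer divisor of 40: try ±1, ±2, ... in turn.
Test x = 1: value = 56 ≠ 0.
Test x = -1: value = 0 ✓, so (x + 1) is a factor.
Synthetic division by (x + 1): bring down 1; 1(-1) - 12 = -13; (-13)(-1) + 27 = 40; 40(-1) + 40 = 0 → quotient x^2 - 13x + 40, remainder 0.
Solve the quadratic x^2 - 13x + 40 = 0: discriminant = (-13)^2 - 4(1)(40) = 169 - 160 = 9.
sqrt(9) = 3, so x = (13 ± 3)/2: x = 8 or x = 5.

x = -1, x = 5, x = 8


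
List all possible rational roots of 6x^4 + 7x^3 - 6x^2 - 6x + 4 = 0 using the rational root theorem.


Rational root theorem: possible roots are ±p/q where:
  p divides the constant term (4): p ∈ {1, 2, 4}
  q divides the leading coefficient (6): q ∈ {1, 2, 3, 6}

All possible rational roots: -4, -2, -4/3, -1, -2/3, -1/2, -1/3, -1/6, 1/6, 1/3, 1/2, 2/3, 1, 4/3, 2, 4

-4, -2, -4/3, -1, -2/3, -1/2, -1/3, -1/6, 1/6, 1/3, 1/2, 2/3, 1, 4/3, 2, 4


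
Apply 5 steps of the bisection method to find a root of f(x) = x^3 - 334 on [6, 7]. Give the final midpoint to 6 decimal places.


f(x) = x^3 - 334
f(6) = -118 < 0
f(7) = 9 > 0

Step 1: midpoint = (6.000000 + 7.000000)/2 = 6.500000
  f(6.500000) = -59.375000
  f(mid) < 0, so root is in [6.500000, 7.000000]

Step 2: midpoint = (6.500000 + 7.000000)/2 = 6.750000
  f(6.750000) = -26.453125
  f(mid) < 0, so root is in [6.750000, 7.000000]

Step 3: midpoint = (6.750000 + 7.000000)/2 = 6.875000
  f(6.875000) = -9.048828
  f(mid) < 0, so root is in [6.875000, 7.000000]

Step 4: midpoint = (6.875000 + 7.000000)/2 = 6.937500
  f(6.937500) = -0.105713
  f(mid) < 0, so root is in [6.937500, 7.000000]

Step 5: midpoint = (6.937500 + 7.000000)/2 = 6.968750
  f(6.968750) = 4.426727
  f(mid) > 0, so root is in [6.937500, 6.968750]

midpoint = 6.968750


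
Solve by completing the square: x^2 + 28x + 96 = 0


Start: x^2 + 28x + 96 = 0
Move constant: x^2 + 28x = -96
Half of 28 is 14, squared is 196
Add 196 to both sides: x^2 + 28x + 196 = 100
(x + 14)^2 = 100
x + 14 = ±10
x = -14 + 10 = -4 or x = -14 - 10 = -24

x = -24, x = -4


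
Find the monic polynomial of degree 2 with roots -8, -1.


A monic polynomial with roots -8, -1 is:
p(x) = (x + 8)(x + 1)
After multiplying by (x + 8): x + 8
After multiplying by (x + 1): x^2 + 9x + 8

x^2 + 9x + 8


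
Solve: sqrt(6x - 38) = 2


Square both sides: 6x - 38 = 2^2 = 4
6x = 4 + 38 = 42
x = 7
Check: sqrt(6*7 - 38) = sqrt(4) = 2 ✓

x = 7


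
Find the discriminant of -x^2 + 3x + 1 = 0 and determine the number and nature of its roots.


For ax^2 + bx + c = 0, discriminant D = b^2 - 4ac
Here a = -1, b = 3, c = 1
D = (3)^2 - 4(-1)(1) = 9 + 4 = 13

D = 13 > 0 but not a perfect square
The equation has 2 distinct real irrational roots.

Discriminant = 13, 2 distinct real irrational roots


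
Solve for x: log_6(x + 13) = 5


Convert to exponential form: x + 13 = 6^5 = 7776
x = 7776 - 13 = 7763
Check: log_6(7763 + 13) = log_6(7776) = log_6(7776) = 5 ✓

x = 7763


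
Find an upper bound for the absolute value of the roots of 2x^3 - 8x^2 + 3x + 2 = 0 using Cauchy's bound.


Cauchy's bound: all roots r satisfy |r| <= 1 + max(|a_i/a_n|) for i = 0,...,n-1
where a_n is the leading coefficient.

Coefficients: [2, -8, 3, 2]
Leading coefficient a_n = 2
Ratios |a_i/a_n|: 4, 3/2, 1
Maximum ratio: 4
Cauchy's bound: |r| <= 1 + 4 = 5

Upper bound = 5


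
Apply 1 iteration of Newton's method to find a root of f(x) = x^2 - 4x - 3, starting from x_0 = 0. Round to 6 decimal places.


Newton's method: x_(n+1) = x_n - f(x_n)/f'(x_n)
f(x) = x^2 - 4x - 3
f'(x) = 2x - 4

Iteration 1:
  f(0.000000) = -3.000000
  f'(0.000000) = -4.000000
  x_1 = 0.000000 - (-3.000000)/(-4.000000) = -0.750000

x_1 = -0.750000


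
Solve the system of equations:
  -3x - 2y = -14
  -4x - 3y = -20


Using Cramer's rule:
Determinant D = (-3)(-3) - (-4)(-2) = 9 - 8 = 1
Dx = (-14)(-3) - (-20)(-2) = 42 - 40 = 2
Dy = (-3)(-20) - (-4)(-14) = 60 - 56 = 4
x = Dx/D = 2/1 = 2
y = Dy/D = 4/1 = 4

x = 2, y = 4


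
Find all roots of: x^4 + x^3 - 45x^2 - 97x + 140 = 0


Let p(x) = x^4 + x^3 - 45x^2 - 97x + 140. By the rational root theorem (leading coefficient 1), any rational root is an integer divisor of 140: try ±1, ±2, ... in turn.
Test x = 1: value = 0 ✓, so (x - 1) is a factor.
Synthetic division by (x - 1): bring down 1; 1(1) + 1 = 2; 2(1) - 45 = -43; (-43)(1) - 97 = -140; (-140)(1) + 140 = 0 → quotient x^3 + 2x^2 - 43x - 140, remainder 0.
Continue with the quotient x^3 + 2x^2 - 43x - 140 (candidates must divide 140; re-test x = 1 first in case it repeats).
Test x = 1: value = -180 ≠ 0.
Test x = -1: value = -96 ≠ 0.
Test x = 2: value = -210 ≠ 0.
Test x = -2: value = -54 ≠ 0.
Test x = 4: value = -216 ≠ 0.
Test x = -4: value = 0 ✓, so (x + 4) is a factor.
Synthetic division by (x + 4): bring down 1; 1(-4) + 2 = -2; (-2)(-4) - 43 = -35; (-35)(-4) - 140 = 0 → quotient x^2 - 2x - 35, remainder 0.
Solve the quadratic x^2 - 2x - 35 = 0: discriminant = (-2)^2 - 4(1)(-35) = 4 + 140 = 144.
sqrt(144) = 12, so x = (2 ± 12)/2: x = 7 or x = -5.
Collecting all roots found:

x = -5, x = -4, x = 1, x = 7


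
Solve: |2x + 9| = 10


An absolute value equation |expr| = 10 gives two cases:
Case 1: 2x + 9 = 10
  2x = 1, so x = 1/2
Case 2: 2x + 9 = -10
  2x = -19, so x = -19/2

x = -19/2, x = 1/2


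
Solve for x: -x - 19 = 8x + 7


Starting with: -x - 19 = 8x + 7
Move all x terms to left: (-1 - 8)x = 7 + 19
Simplify: -9x = 26
Divide both sides by -9: x = -26/9

x = -26/9


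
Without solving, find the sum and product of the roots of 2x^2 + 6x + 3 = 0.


By Vieta's formulas for ax^2 + bx + c = 0:
  Sum of roots = -b/a
  Product of roots = c/a

Here a = 2, b = 6, c = 3
Sum = -(6)/2 = -3
Product = 3/2 = 3/2

Sum = -3, Product = 3/2


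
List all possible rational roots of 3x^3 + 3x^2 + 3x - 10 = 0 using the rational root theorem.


Rational root theorem: possible roots are ±p/q where:
  p divides the constant term (-10): p ∈ {1, 2, 5, 10}
  q divides the leading coefficient (3): q ∈ {1, 3}

All possible rational roots: -10, -5, -10/3, -2, -5/3, -1, -2/3, -1/3, 1/3, 2/3, 1, 5/3, 2, 10/3, 5, 10

-10, -5, -10/3, -2, -5/3, -1, -2/3, -1/3, 1/3, 2/3, 1, 5/3, 2, 10/3, 5, 10


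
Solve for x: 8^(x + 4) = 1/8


Express both sides with the same base.
1/8 = 8^(-1)
Since the bases match, equate exponents: x + 4 = -1
So x = -1 - (4) = -5

x = -5


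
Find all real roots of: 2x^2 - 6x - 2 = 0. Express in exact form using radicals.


Using the quadratic formula: x = (-b ± sqrt(b^2 - 4ac)) / (2a)
Here a = 2, b = -6, c = -2
Discriminant = b^2 - 4ac = (-6)^2 - 4(2)(-2) = 36 + 16 = 52
Since discriminant = 52 > 0, there are two real roots.
x = (6 ± 2*sqrt(13)) / 4
Simplifying: x = (3 ± sqrt(13)) / 2
Numerically: x ≈ 3.3028 or x ≈ -0.3028

x = (3 + sqrt(13)) / 2 or x = (3 - sqrt(13)) / 2


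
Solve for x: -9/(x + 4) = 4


Multiply both sides by (x + 4): -9 = 4(x + 4)
Distribute: -9 = 4x + 16
4x = -9 - 16 = -25
x = -25/4

x = -25/4


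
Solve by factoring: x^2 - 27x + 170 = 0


We need two numbers that multiply to 170 and add to -27.
Those numbers are -10 and -17 (since (-10) * (-17) = 170 and (-10) + (-17) = -27).
So x^2 - 27x + 170 = (x - 10)(x - 17) = 0
Setting each factor to zero: x = 10 or x = 17

x = 10, x = 17


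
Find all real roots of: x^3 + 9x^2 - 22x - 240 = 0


Let p(x) = x^3 + 9x^2 - 22x - 240. By the rational root theorem (leading coefficient 1), any rational root is an integer divisor of 240: try ±1, ±2, ... in turn.
Test x = 1: value = -252 ≠ 0.
Test x = -1: value = -210 ≠ 0.
Test x = 2: value = -240 ≠ 0.
Test x = -2: value = -168 ≠ 0.
Test x = 3: value = -198 ≠ 0.
Test x = -3: value = -120 ≠ 0.
Test x = 4: value = -120 ≠ 0.
Test x = -4: value = -72 ≠ 0.
Test x = 5: value = 0 ✓, so (x - 5) is a factor.
Synthetic division by (x - 5): bring down 1; 1(5) + 9 = 14; 14(5) - 22 = 48; 48(5) - 240 = 0 → quotient x^2 + 14x + 48, remainder 0.
Solve the quadratic x^2 + 14x + 48 = 0: discriminant = 14^2 - 4(1)(48) = 196 - 192 = 4.
sqrt(4) = 2, so x = (-14 ± 2)/2: x = -6 or x = -8.

x = -8, x = -6, x = 5


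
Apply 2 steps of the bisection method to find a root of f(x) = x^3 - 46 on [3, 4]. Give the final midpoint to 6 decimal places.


f(x) = x^3 - 46
f(3) = -19 < 0
f(4) = 18 > 0

Step 1: midpoint = (3.000000 + 4.000000)/2 = 3.500000
  f(3.500000) = -3.125000
  f(mid) < 0, so root is in [3.500000, 4.000000]

Step 2: midpoint = (3.500000 + 4.000000)/2 = 3.750000
  f(3.750000) = 6.734375
  f(mid) > 0, so root is in [3.500000, 3.750000]

midpoint = 3.750000


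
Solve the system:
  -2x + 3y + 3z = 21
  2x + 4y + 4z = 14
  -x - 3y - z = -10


Using Cramer's rule. Expand each determinant along the first row.
D  = (-2)*[4*(-1) - 4*(-3)] - 3*[2*(-1) - 4*(-1)] + 3*[2*(-3) - 4*(-1)]
  = (-2)*(8) - 3*(2) + 3*(-2) = -28
Dx = 21*[4*(-1) - 4*(-3)] - 3*[14*(-1) - 4*(-10)] + 3*[14*(-3) - 4*(-10)]
  = 21*(8) - 3*(26) + 3*(-2) = 84
Dy = (-2)*[14*(-1) - 4*(-10)] - 21*[2*(-1) - 4*(-1)] + 3*[2*(-10) - 14*(-1)]
  = (-2)*(26) - 21*(2) + 3*(-6) = -112
Dz = (-2)*[4*(-10) - 14*(-3)] - 3*[2*(-10) - 14*(-1)] + 21*[2*(-3) - 4*(-1)]
  = (-2)*(2) - 3*(-6) + 21*(-2) = -28
x = Dx/D = 84/-28 = -3, y = Dy/D = -112/-28 = 4, z = Dz/D = -28/-28 = 1
Check eq1: (-2)(-3) + (3)(4) + (3)(1) = 21 = 21 ✓
Check eq2: (2)(-3) + (4)(4) + (4)(1) = 14 = 14 ✓
Check eq3: (-1)(-3) + (-3)(4) + (-1)(1) = -10 = -10 ✓

x = -3, y = 4, z = 1


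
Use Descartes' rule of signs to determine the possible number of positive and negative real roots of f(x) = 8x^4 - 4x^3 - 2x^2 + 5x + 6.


Descartes' rule of signs:

For positive roots, count sign changes in f(x) = 8x^4 - 4x^3 - 2x^2 + 5x + 6:
Signs of coefficients: +, -, -, +, +
Number of sign changes: 2
Possible positive real roots: 2, 0

For negative roots, examine f(-x) = 8x^4 + 4x^3 - 2x^2 - 5x + 6:
Signs of coefficients: +, +, -, -, +
Number of sign changes: 2
Possible negative real roots: 2, 0

Positive roots: 2 or 0; Negative roots: 2 or 0


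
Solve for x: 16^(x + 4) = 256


Express both sides with the same base.
256 = 16^2
Since the bases match, equate exponents: x + 4 = 2
So x = 2 - (4) = -2

x = -2


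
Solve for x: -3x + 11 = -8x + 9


Starting with: -3x + 11 = -8x + 9
Move all x terms to left: (-3 + 8)x = 9 - 11
Simplify: 5x = -2
Divide both sides by 5: x = -2/5

x = -2/5


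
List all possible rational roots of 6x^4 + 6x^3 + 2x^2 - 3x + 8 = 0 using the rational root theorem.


Rational root theorem: possible roots are ±p/q where:
  p divides the constant term (8): p ∈ {1, 2, 4, 8}
  q divides the leading coefficient (6): q ∈ {1, 2, 3, 6}

All possible rational roots: -8, -4, -8/3, -2, -4/3, -1, -2/3, -1/2, -1/3, -1/6, 1/6, 1/3, 1/2, 2/3, 1, 4/3, 2, 8/3, 4, 8

-8, -4, -8/3, -2, -4/3, -1, -2/3, -1/2, -1/3, -1/6, 1/6, 1/3, 1/2, 2/3, 1, 4/3, 2, 8/3, 4, 8


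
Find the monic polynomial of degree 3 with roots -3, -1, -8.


A monic polynomial with roots -3, -1, -8 is:
p(x) = (x + 3)(x + 1)(x + 8)
After multiplying by (x + 3): x + 3
After multiplying by (x + 1): x^2 + 4x + 3
After multiplying by (x + 8): x^3 + 12x^2 + 35x + 24

x^3 + 12x^2 + 35x + 24


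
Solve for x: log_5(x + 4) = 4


Convert to exponential form: x + 4 = 5^4 = 625
x = 625 - 4 = 621
Check: log_5(621 + 4) = log_5(625) = log_5(625) = 4 ✓

x = 621


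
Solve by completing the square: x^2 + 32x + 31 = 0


Start: x^2 + 32x + 31 = 0
Move constant: x^2 + 32x = -31
Half of 32 is 16, squared is 256
Add 256 to both sides: x^2 + 32x + 256 = 225
(x + 16)^2 = 225
x + 16 = ±15
x = -16 + 15 = -1 or x = -16 - 15 = -31

x = -31, x = -1


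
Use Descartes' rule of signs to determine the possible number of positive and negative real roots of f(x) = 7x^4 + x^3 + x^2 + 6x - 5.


Descartes' rule of signs:

For positive roots, count sign changes in f(x) = 7x^4 + x^3 + x^2 + 6x - 5:
Signs of coefficients: +, +, +, +, -
Number of sign changes: 1
Possible positive real roots: 1

For negative roots, examine f(-x) = 7x^4 - x^3 + x^2 - 6x - 5:
Signs of coefficients: +, -, +, -, -
Number of sign changes: 3
Possible negative real roots: 3, 1

Positive roots: 1; Negative roots: 3 or 1


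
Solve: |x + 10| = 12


An absolute value equation |expr| = 12 gives two cases:
Case 1: x + 10 = 12
  x = 2, so x = 2
Case 2: x + 10 = -12
  x = -22, so x = -22

x = -22, x = 2


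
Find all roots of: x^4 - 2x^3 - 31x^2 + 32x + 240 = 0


Let p(x) = x^4 - 2x^3 - 31x^2 + 32x + 240. By the rational root theorem (leading coefficient 1), any rational root is an integer divisor of 240: try ±1, ±2, ... in turn.
Test x = 1: value = 240 ≠ 0.
Test x = -1: value = 180 ≠ 0.
Test x = 2: value = 180 ≠ 0.
Test x = -2: value = 84 ≠ 0.
Test x = 3: value = 84 ≠ 0.
Test x = -3: value = 0 ✓, so (x + 3) is a factor.
Synthetic division by (x + 3): bring down 1; 1(-3) - 2 = -5; (-5)(-3) - 31 = -16; (-16)(-3) + 32 = 80; 80(-3) + 240 = 0 → quotient x^3 - 5x^2 - 16x + 80, remainder 0.
Continue with the quotient x^3 - 5x^2 - 16x + 80 (candidates must divide 80).
Test x = 4: value = 0 ✓, so (x - 4) is a factor.
Synthetic division by (x - 4): bring down 1; 1(4) - 5 = -1; (-1)(4) - 16 = -20; (-20)(4) + 80 = 0 → quotient x^2 - x - 20, remainder 0.
Solve the quadratic x^2 - x - 20 = 0: discriminant = (-1)^2 - 4(1)(-20) = 1 + 80 = 81.
sqrt(81) = 9, so x = (1 ± 9)/2: x = 5 or x = -4.
Collecting all roots found:

x = -4, x = -3, x = 4, x = 5


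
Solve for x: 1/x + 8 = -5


Subtract 8 from both sides: 1/x = -13
Multiply both sides by x: 1 = -13 * x
Divide by -13: x = -1/13

x = -1/13


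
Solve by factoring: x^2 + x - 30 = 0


We need two numbers that multiply to -30 and add to 1.
Those numbers are -5 and 6 (since (-5) * 6 = -30 and (-5) + 6 = 1).
So x^2 + x - 30 = (x - 5)(x + 6) = 0
Setting each factor to zero: x = 5 or x = -6

x = -6, x = 5


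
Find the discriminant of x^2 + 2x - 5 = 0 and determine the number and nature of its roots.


For ax^2 + bx + c = 0, discriminant D = b^2 - 4ac
Here a = 1, b = 2, c = -5
D = (2)^2 - 4(1)(-5) = 4 + 20 = 24

D = 24 > 0 but not a perfect square
The equation has 2 distinct real irrational roots.

Discriminant = 24, 2 distinct real irrational roots


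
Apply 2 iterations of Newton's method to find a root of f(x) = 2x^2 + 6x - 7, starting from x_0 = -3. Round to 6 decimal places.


Newton's method: x_(n+1) = x_n - f(x_n)/f'(x_n)
f(x) = 2x^2 + 6x - 7
f'(x) = 4x + 6

Iteration 1:
  f(-3.000000) = -7.000000
  f'(-3.000000) = -6.000000
  x_1 = -3.000000 - (-7.000000)/(-6.000000) = -4.166667

Iteration 2:
  f(-4.166667) = 2.722222
  f'(-4.166667) = -10.666667
  x_2 = -4.166667 - (2.722222)/(-10.666667) = -3.911458

x_2 = -3.911458


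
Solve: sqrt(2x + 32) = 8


Square both sides: 2x + 32 = 8^2 = 64
2x = 64 - 32 = 32
x = 16
Check: sqrt(2*16 + 32) = sqrt(64) = 8 ✓

x = 16


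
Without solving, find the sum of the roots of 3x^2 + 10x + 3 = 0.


By Vieta's formulas for ax^2 + bx + c = 0:
  Sum of roots = -b/a
  Product of roots = c/a

Here a = 3, b = 10, c = 3
Sum = -(10)/3 = -10/3
Product = 3/3 = 1

Sum = -10/3


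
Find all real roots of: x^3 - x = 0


The constant term is 0, so x = 0 is a root. Factor out x:
  x(x^2 - 1) = 0
Solve the quadratic x^2 - 1 = 0: discriminant = 0^2 - 4(1)(-1) = 0 + 4 = 4.
sqrt(4) = 2, so x = (0 ± 2)/2: x = 1 or x = -1.

x = -1, x = 0, x = 1


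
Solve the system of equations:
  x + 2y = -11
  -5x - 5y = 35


Using Cramer's rule:
Determinant D = (1)(-5) - (-5)(2) = -5 + 10 = 5
Dx = (-11)(-5) - (35)(2) = 55 - 70 = -15
Dy = (1)(35) - (-5)(-11) = 35 - 55 = -20
x = Dx/D = -15/5 = -3
y = Dy/D = -20/5 = -4

x = -3, y = -4


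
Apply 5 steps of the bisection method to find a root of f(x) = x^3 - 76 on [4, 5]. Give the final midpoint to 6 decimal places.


f(x) = x^3 - 76
f(4) = -12 < 0
f(5) = 49 > 0

Step 1: midpoint = (4.000000 + 5.000000)/2 = 4.500000
  f(4.500000) = 15.125000
  f(mid) > 0, so root is in [4.000000, 4.500000]

Step 2: midpoint = (4.000000 + 4.500000)/2 = 4.250000
  f(4.250000) = 0.765625
  f(mid) > 0, so root is in [4.000000, 4.250000]

Step 3: midpoint = (4.000000 + 4.250000)/2 = 4.125000
  f(4.125000) = -5.810547
  f(mid) < 0, so root is in [4.125000, 4.250000]

Step 4: midpoint = (4.125000 + 4.250000)/2 = 4.187500
  f(4.187500) = -2.571533
  f(mid) < 0, so root is in [4.187500, 4.250000]

Step 5: midpoint = (4.187500 + 4.250000)/2 = 4.218750
  f(4.218750) = -0.915314
  f(mid) < 0, so root is in [4.218750, 4.250000]

midpoint = 4.218750


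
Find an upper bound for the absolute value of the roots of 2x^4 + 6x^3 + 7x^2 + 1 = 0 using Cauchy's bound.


Cauchy's bound: all roots r satisfy |r| <= 1 + max(|a_i/a_n|) for i = 0,...,n-1
where a_n is the leading coefficient.

Coefficients: [2, 6, 7, 0, 1]
Leading coefficient a_n = 2
Ratios |a_i/a_n|: 3, 7/2, 0, 1/2
Maximum ratio: 7/2
Cauchy's bound: |r| <= 1 + 7/2 = 9/2

Upper bound = 9/2


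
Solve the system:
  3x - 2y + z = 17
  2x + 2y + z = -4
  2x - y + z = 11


Using Cramer's rule. Expand each determinant along the first row.
D  = 3*[2*1 - 1*(-1)] - (-2)*[2*1 - 1*2] + 1*[2*(-1) - 2*2]
  = 3*(3) - (-2)*(0) + 1*(-6) = 3
Dx = 17*[2*1 - 1*(-1)] - (-2)*[(-4)*1 - 1*11] + 1*[(-4)*(-1) - 2*11]
  = 17*(3) - (-2)*(-15) + 1*(-18) = 3
Dy = 3*[(-4)*1 - 1*11] - 17*[2*1 - 1*2] + 1*[2*11 - (-4)*2]
  = 3*(-15) - 17*(0) + 1*(30) = -15
Dz = 3*[2*11 - (-4)*(-1)] - (-2)*[2*11 - (-4)*2] + 17*[2*(-1) - 2*2]
  = 3*(18) - (-2)*(30) + 17*(-6) = 12
x = Dx/D = 3/3 = 1, y = Dy/D = -15/3 = -5, z = Dz/D = 12/3 = 4
Check eq1: (3)(1) + (-2)(-5) + (1)(4) = 17 = 17 ✓
Check eq2: (2)(1) + (2)(-5) + (1)(4) = -4 = -4 ✓
Check eq3: (2)(1) + (-1)(-5) + (1)(4) = 11 = 11 ✓

x = 1, y = -5, z = 4


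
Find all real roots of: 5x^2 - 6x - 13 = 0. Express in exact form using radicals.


Using the quadratic formula: x = (-b ± sqrt(b^2 - 4ac)) / (2a)
Here a = 5, b = -6, c = -13
Discriminant = b^2 - 4ac = (-6)^2 - 4(5)(-13) = 36 + 260 = 296
Since discriminant = 296 > 0, there are two real roots.
x = (6 ± 2*sqrt(74)) / 10
Simplifying: x = (3 ± sqrt(74)) / 5
Numerically: x ≈ 2.3205 or x ≈ -1.1205

x = (3 + sqrt(74)) / 5 or x = (3 - sqrt(74)) / 5


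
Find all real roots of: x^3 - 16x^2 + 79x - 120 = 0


Let p(x) = x^3 - 16x^2 + 79x - 120. By the rational root theorem (leading coefficient 1), any rational root is an integer divisor of 120: try ±1, ±2, ... in turn.
Test x = 1: value = -56 ≠ 0.
Test x = -1: value = -216 ≠ 0.
Test x = 2: value = -18 ≠ 0.
Test x = -2: value = -350 ≠ 0.
Test x = 3: value = 0 ✓, so (x - 3) is a factor.
Synthetic division by (x - 3): bring down 1; 1(3) - 16 = -13; (-13)(3) + 79 = 40; 40(3) - 120 = 0 → quotient x^2 - 13x + 40, remainder 0.
Solve the quadratic x^2 - 13x + 40 = 0: discriminant = (-13)^2 - 4(1)(40) = 169 - 160 = 9.
sqrt(9) = 3, so x = (13 ± 3)/2: x = 8 or x = 5.

x = 3, x = 5, x = 8


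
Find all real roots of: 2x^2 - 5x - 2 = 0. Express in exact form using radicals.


Using the quadratic formula: x = (-b ± sqrt(b^2 - 4ac)) / (2a)
Here a = 2, b = -5, c = -2
Discriminant = b^2 - 4ac = (-5)^2 - 4(2)(-2) = 25 + 16 = 41
Since discriminant = 41 > 0, there are two real roots.
x = (5 ± sqrt(41)) / 4
Numerically: x ≈ 2.8508 or x ≈ -0.3508

x = (5 + sqrt(41)) / 4 or x = (5 - sqrt(41)) / 4


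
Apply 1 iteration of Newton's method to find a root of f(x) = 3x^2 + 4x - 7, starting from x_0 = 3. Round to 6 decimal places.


Newton's method: x_(n+1) = x_n - f(x_n)/f'(x_n)
f(x) = 3x^2 + 4x - 7
f'(x) = 6x + 4

Iteration 1:
  f(3.000000) = 32.000000
  f'(3.000000) = 22.000000
  x_1 = 3.000000 - (32.000000)/(22.000000) = 1.545455

x_1 = 1.545455


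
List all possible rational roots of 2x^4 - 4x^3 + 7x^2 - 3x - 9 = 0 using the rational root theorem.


Rational root theorem: possible roots are ±p/q where:
  p divides the constant term (-9): p ∈ {1, 3, 9}
  q divides the leading coefficient (2): q ∈ {1, 2}

All possible rational roots: -9, -9/2, -3, -3/2, -1, -1/2, 1/2, 1, 3/2, 3, 9/2, 9

-9, -9/2, -3, -3/2, -1, -1/2, 1/2, 1, 3/2, 3, 9/2, 9


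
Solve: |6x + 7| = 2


An absolute value equation |expr| = 2 gives two cases:
Case 1: 6x + 7 = 2
  6x = -5, so x = -5/6
Case 2: 6x + 7 = -2
  6x = -9, so x = -3/2

x = -3/2, x = -5/6


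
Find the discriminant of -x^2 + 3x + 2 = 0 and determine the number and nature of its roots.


For ax^2 + bx + c = 0, discriminant D = b^2 - 4ac
Here a = -1, b = 3, c = 2
D = (3)^2 - 4(-1)(2) = 9 + 8 = 17

D = 17 > 0 but not a perfect square
The equation has 2 distinct real irrational roots.

Discriminant = 17, 2 distinct real irrational roots


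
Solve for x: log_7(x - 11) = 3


Convert to exponential form: x - 11 = 7^3 = 343
x = 343 + 11 = 354
Check: log_7(354 - 11) = log_7(343) = log_7(343) = 3 ✓

x = 354


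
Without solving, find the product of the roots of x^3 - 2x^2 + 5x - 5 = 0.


By Vieta's formulas for x^3 + bx^2 + cx + d = 0:
  r1 + r2 + r3 = -b/a = 2
  r1*r2 + r1*r3 + r2*r3 = c/a = 5
  r1*r2*r3 = -d/a = 5


Product = 5


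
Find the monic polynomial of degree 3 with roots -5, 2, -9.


A monic polynomial with roots -5, 2, -9 is:
p(x) = (x + 5)(x - 2)(x + 9)
After multiplying by (x + 5): x + 5
After multiplying by (x - 2): x^2 + 3x - 10
After multiplying by (x + 9): x^3 + 12x^2 + 17x - 90

x^3 + 12x^2 + 17x - 90


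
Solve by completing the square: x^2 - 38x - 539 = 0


Start: x^2 - 38x - 539 = 0
Move constant: x^2 - 38x = 539
Half of -38 is -19, squared is 361
Add 361 to both sides: x^2 - 38x + 361 = 900
(x - 19)^2 = 900
x - 19 = ±30
x = 19 + 30 = 49 or x = 19 - 30 = -11

x = -11, x = 49


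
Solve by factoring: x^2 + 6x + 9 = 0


We need two numbers that multiply to 9 and add to 6.
Those numbers are 3 and 3 (since 3 * 3 = 9 and 3 + 3 = 6).
So x^2 + 6x + 9 = (x + 3)(x + 3) = 0
Setting each factor to zero: x = -3 or x = -3

x = -3


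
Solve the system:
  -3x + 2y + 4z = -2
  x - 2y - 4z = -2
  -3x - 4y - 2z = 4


Using Cramer's rule. Expand each determinant along the first row.
D  = (-3)*[(-2)*(-2) - (-4)*(-4)] - 2*[1*(-2) - (-4)*(-3)] + 4*[1*(-4) - (-2)*(-3)]
  = (-3)*(-12) - 2*(-14) + 4*(-10) = 24
Dx = (-2)*[(-2)*(-2) - (-4)*(-4)] - 2*[(-2)*(-2) - (-4)*4] + 4*[(-2)*(-4) - (-2)*4]
  = (-2)*(-12) - 2*(20) + 4*(16) = 48
Dy = (-3)*[(-2)*(-2) - (-4)*4] - (-2)*[1*(-2) - (-4)*(-3)] + 4*[1*4 - (-2)*(-3)]
  = (-3)*(20) - (-2)*(-14) + 4*(-2) = -96
Dz = (-3)*[(-2)*4 - (-2)*(-4)] - 2*[1*4 - (-2)*(-3)] + (-2)*[1*(-4) - (-2)*(-3)]
  = (-3)*(-16) - 2*(-2) + (-2)*(-10) = 72
x = Dx/D = 48/24 = 2, y = Dy/D = -96/24 = -4, z = Dz/D = 72/24 = 3
Check eq1: (-3)(2) + (2)(-4) + (4)(3) = -2 = -2 ✓
Check eq2: (1)(2) + (-2)(-4) + (-4)(3) = -2 = -2 ✓
Check eq3: (-3)(2) + (-4)(-4) + (-2)(3) = 4 = 4 ✓

x = 2, y = -4, z = 3


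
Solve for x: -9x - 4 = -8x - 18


Starting with: -9x - 4 = -8x - 18
Move all x terms to left: (-9 + 8)x = -18 + 4
Simplify: -x = -14
Divide both sides by -1: x = 14

x = 14


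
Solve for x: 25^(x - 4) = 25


Express both sides with the same base.
25 = 25^1
Since the bases match, equate exponents: x - 4 = 1
So x = 1 - (-4) = 5

x = 5


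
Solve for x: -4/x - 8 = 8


Subtract -8 from both sides: -4/x = 16
Multiply both sides by x: -4 = 16 * x
Divide by 16: x = -1/4

x = -1/4


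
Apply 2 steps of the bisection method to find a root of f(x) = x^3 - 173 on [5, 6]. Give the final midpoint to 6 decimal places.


f(x) = x^3 - 173
f(5) = -48 < 0
f(6) = 43 > 0

Step 1: midpoint = (5.000000 + 6.000000)/2 = 5.500000
  f(5.500000) = -6.625000
  f(mid) < 0, so root is in [5.500000, 6.000000]

Step 2: midpoint = (5.500000 + 6.000000)/2 = 5.750000
  f(5.750000) = 17.109375
  f(mid) > 0, so root is in [5.500000, 5.750000]

midpoint = 5.750000


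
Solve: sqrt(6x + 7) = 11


Square both sides: 6x + 7 = 11^2 = 121
6x = 121 - 7 = 114
x = 19
Check: sqrt(6*19 + 7) = sqrt(121) = 11 ✓

x = 19


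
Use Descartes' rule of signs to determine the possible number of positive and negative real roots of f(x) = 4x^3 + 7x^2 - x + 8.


Descartes' rule of signs:

For positive roots, count sign changes in f(x) = 4x^3 + 7x^2 - x + 8:
Signs of coefficients: +, +, -, +
Number of sign changes: 2
Possible positive real roots: 2, 0

For negative roots, examine f(-x) = -4x^3 + 7x^2 + x + 8:
Signs of coefficients: -, +, +, +
Number of sign changes: 1
Possible negative real roots: 1

Positive roots: 2 or 0; Negative roots: 1


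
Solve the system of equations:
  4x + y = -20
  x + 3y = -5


Using Cramer's rule:
Determinant D = (4)(3) - (1)(1) = 12 - 1 = 11
Dx = (-20)(3) - (-5)(1) = -60 + 5 = -55
Dy = (4)(-5) - (1)(-20) = -20 + 20 = 0
x = Dx/D = -55/11 = -5
y = Dy/D = 0/11 = 0

x = -5, y = 0


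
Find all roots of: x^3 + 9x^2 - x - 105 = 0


Let p(x) = x^3 + 9x^2 - x - 105. By the rational root theorem (leading coefficient 1), any rational root is an integer divisor of 105: try ±1, ±2, ... in turn.
Test x = 1: value = -96 ≠ 0.
Test x = -1: value = -96 ≠ 0.
Test x = 3: value = 0 ✓, so (x - 3) is a factor.
Synthetic division by (x - 3): bring down 1; 1(3) + 9 = 12; 12(3) - 1 = 35; 35(3) - 105 = 0 → quotient x^2 + 12x + 35, remainder 0.
Solve the quadratic x^2 + 12x + 35 = 0: discriminant = 12^2 - 4(1)(35) = 144 - 140 = 4.
sqrt(4) = 2, so x = (-12 ± 2)/2: x = -5 or x = -7.
Collecting all roots found:

x = -7, x = -5, x = 3


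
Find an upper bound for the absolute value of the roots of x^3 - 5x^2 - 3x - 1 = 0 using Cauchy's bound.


Cauchy's bound: all roots r satisfy |r| <= 1 + max(|a_i/a_n|) for i = 0,...,n-1
where a_n is the leading coefficient.

Coefficients: [1, -5, -3, -1]
Leading coefficient a_n = 1
Ratios |a_i/a_n|: 5, 3, 1
Maximum ratio: 5
Cauchy's bound: |r| <= 1 + 5 = 6

Upper bound = 6


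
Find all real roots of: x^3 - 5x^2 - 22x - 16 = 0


Let p(x) = x^3 - 5x^2 - 22x - 16. By the rational root theorem (leading coefficient 1), any rational root is an integer divisor of 16: try ±1, ±2, ... in turn.
Test x = 1: value = -42 ≠ 0.
Test x = -1: value = 0 ✓, so (x + 1) is a factor.
Synthetic division by (x + 1): bring down 1; 1(-1) - 5 = -6; (-6)(-1) - 22 = -16; (-16)(-1) - 16 = 0 → quotient x^2 - 6x - 16, remainder 0.
Solve the quadratic x^2 - 6x - 16 = 0: discriminant = (-6)^2 - 4(1)(-16) = 36 + 64 = 100.
sqrt(100) = 10, so x = (6 ± 10)/2: x = 8 or x = -2.

x = -2, x = -1, x = 8


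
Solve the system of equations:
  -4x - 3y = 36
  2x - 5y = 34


Using Cramer's rule:
Determinant D = (-4)(-5) - (2)(-3) = 20 + 6 = 26
Dx = (36)(-5) - (34)(-3) = -180 + 102 = -78
Dy = (-4)(34) - (2)(36) = -136 - 72 = -208
x = Dx/D = -78/26 = -3
y = Dy/D = -208/26 = -8

x = -3, y = -8


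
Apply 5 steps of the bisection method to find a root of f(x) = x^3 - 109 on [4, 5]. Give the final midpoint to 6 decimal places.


f(x) = x^3 - 109
f(4) = -45 < 0
f(5) = 16 > 0

Step 1: midpoint = (4.000000 + 5.000000)/2 = 4.500000
  f(4.500000) = -17.875000
  f(mid) < 0, so root is in [4.500000, 5.000000]

Step 2: midpoint = (4.500000 + 5.000000)/2 = 4.750000
  f(4.750000) = -1.828125
  f(mid) < 0, so root is in [4.750000, 5.000000]

Step 3: midpoint = (4.750000 + 5.000000)/2 = 4.875000
  f(4.875000) = 6.857422
  f(mid) > 0, so root is in [4.750000, 4.875000]

Step 4: midpoint = (4.750000 + 4.875000)/2 = 4.812500
  f(4.812500) = 2.458252
  f(mid) > 0, so root is in [4.750000, 4.812500]

Step 5: midpoint = (4.750000 + 4.812500)/2 = 4.781250
  f(4.781250) = 0.301056
  f(mid) > 0, so root is in [4.750000, 4.781250]

midpoint = 4.781250


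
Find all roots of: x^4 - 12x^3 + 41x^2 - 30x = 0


The constant term is 0, so x = 0 is a root. Factor out x:
  x^3 - 12x^2 + 41x - 30 = 0
Let p(x) = x^3 - 12x^2 + 41x - 30. By the rational root theorem (leading coefficient 1), any rational root is an integer divisor of 30: try ±1, ±2, ... in turn.
Test x = 1: value = 0 ✓, so (x - 1) is a factor.
Synthetic division by (x - 1): bring down 1; 1(1) - 12 = -11; (-11)(1) + 41 = 30; 30(1) - 30 = 0 → quotient x^2 - 11x + 30, remainder 0.
Solve the quadratic x^2 - 11x + 30 = 0: discriminant = (-11)^2 - 4(1)(30) = 121 - 120 = 1.
sqrt(1) = 1, so x = (11 ± 1)/2: x = 6 or x = 5.
Collecting all roots found:

x = 0, x = 1, x = 5, x = 6


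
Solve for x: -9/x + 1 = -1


Subtract 1 from both sides: -9/x = -2
Multiply both sides by x: -9 = -2 * x
Divide by -2: x = 9/2

x = 9/2


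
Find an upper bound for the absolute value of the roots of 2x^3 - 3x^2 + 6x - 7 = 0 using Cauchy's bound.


Cauchy's bound: all roots r satisfy |r| <= 1 + max(|a_i/a_n|) for i = 0,...,n-1
where a_n is the leading coefficient.

Coefficients: [2, -3, 6, -7]
Leading coefficient a_n = 2
Ratios |a_i/a_n|: 3/2, 3, 7/2
Maximum ratio: 7/2
Cauchy's bound: |r| <= 1 + 7/2 = 9/2

Upper bound = 9/2


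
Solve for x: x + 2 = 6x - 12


Starting with: x + 2 = 6x - 12
Move all x terms to left: (1 - 6)x = -12 - 2
Simplify: -5x = -14
Divide both sides by -5: x = 14/5

x = 14/5


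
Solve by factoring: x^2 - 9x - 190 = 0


We need two numbers that multiply to -190 and add to -9.
Those numbers are 10 and -19 (since 10 * (-19) = -190 and 10 + (-19) = -9).
So x^2 - 9x - 190 = (x + 10)(x - 19) = 0
Setting each factor to zero: x = -10 or x = 19

x = -10, x = 19


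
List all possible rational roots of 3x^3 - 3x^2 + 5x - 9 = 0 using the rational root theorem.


Rational root theorem: possible roots are ±p/q where:
  p divides the constant term (-9): p ∈ {1, 3, 9}
  q divides the leading coefficient (3): q ∈ {1, 3}

All possible rational roots: -9, -3, -1, -1/3, 1/3, 1, 3, 9

-9, -3, -1, -1/3, 1/3, 1, 3, 9


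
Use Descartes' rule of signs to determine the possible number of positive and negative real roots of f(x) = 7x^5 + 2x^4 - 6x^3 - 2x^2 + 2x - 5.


Descartes' rule of signs:

For positive roots, count sign changes in f(x) = 7x^5 + 2x^4 - 6x^3 - 2x^2 + 2x - 5:
Signs of coefficients: +, +, -, -, +, -
Number of sign changes: 3
Possible positive real roots: 3, 1

For negative roots, examine f(-x) = -7x^5 + 2x^4 + 6x^3 - 2x^2 - 2x - 5:
Signs of coefficients: -, +, +, -, -, -
Number of sign changes: 2
Possible negative real roots: 2, 0

Positive roots: 3 or 1; Negative roots: 2 or 0


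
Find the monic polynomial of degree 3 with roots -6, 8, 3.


A monic polynomial with roots -6, 8, 3 is:
p(x) = (x + 6)(x - 8)(x - 3)
After multiplying by (x + 6): x + 6
After multiplying by (x - 8): x^2 - 2x - 48
After multiplying by (x - 3): x^3 - 5x^2 - 42x + 144

x^3 - 5x^2 - 42x + 144


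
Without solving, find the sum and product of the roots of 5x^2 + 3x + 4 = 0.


By Vieta's formulas for ax^2 + bx + c = 0:
  Sum of roots = -b/a
  Product of roots = c/a

Here a = 5, b = 3, c = 4
Sum = -(3)/5 = -3/5
Product = 4/5 = 4/5

Sum = -3/5, Product = 4/5


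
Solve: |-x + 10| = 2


An absolute value equation |expr| = 2 gives two cases:
Case 1: -x + 10 = 2
  -x = -8, so x = 8
Case 2: -x + 10 = -2
  -x = -12, so x = 12

x = 8, x = 12


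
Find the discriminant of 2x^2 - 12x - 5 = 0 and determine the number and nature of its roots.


For ax^2 + bx + c = 0, discriminant D = b^2 - 4ac
Here a = 2, b = -12, c = -5
D = (-12)^2 - 4(2)(-5) = 144 + 40 = 184

D = 184 > 0 but not a perfect square
The equation has 2 distinct real irrational roots.

Discriminant = 184, 2 distinct real irrational roots


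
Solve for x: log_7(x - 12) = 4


Convert to exponential form: x - 12 = 7^4 = 2401
x = 2401 + 12 = 2413
Check: log_7(2413 - 12) = log_7(2401) = log_7(2401) = 4 ✓

x = 2413


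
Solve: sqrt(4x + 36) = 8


Square both sides: 4x + 36 = 8^2 = 64
4x = 64 - 36 = 28
x = 7
Check: sqrt(4*7 + 36) = sqrt(64) = 8 ✓

x = 7


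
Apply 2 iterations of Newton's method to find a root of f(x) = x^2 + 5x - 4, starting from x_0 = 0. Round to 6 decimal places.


Newton's method: x_(n+1) = x_n - f(x_n)/f'(x_n)
f(x) = x^2 + 5x - 4
f'(x) = 2x + 5

Iteration 1:
  f(0.000000) = -4.000000
  f'(0.000000) = 5.000000
  x_1 = 0.000000 - (-4.000000)/(5.000000) = 0.800000

Iteration 2:
  f(0.800000) = 0.640000
  f'(0.800000) = 6.600000
  x_2 = 0.800000 - (0.640000)/(6.600000) = 0.703030

x_2 = 0.703030


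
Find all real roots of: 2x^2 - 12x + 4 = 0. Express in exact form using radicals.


Using the quadratic formula: x = (-b ± sqrt(b^2 - 4ac)) / (2a)
Here a = 2, b = -12, c = 4
Discriminant = b^2 - 4ac = (-12)^2 - 4(2)(4) = 144 - 32 = 112
Since discriminant = 112 > 0, there are two real roots.
x = (12 ± 4*sqrt(7)) / 4
Simplifying: x = 3 ± sqrt(7)
Numerically: x ≈ 5.6458 or x ≈ 0.3542

x = 3 + sqrt(7) or x = 3 - sqrt(7)


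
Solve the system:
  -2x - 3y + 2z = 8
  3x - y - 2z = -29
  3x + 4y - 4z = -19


Using Cramer's rule. Expand each determinant along the first row.
D  = (-2)*[(-1)*(-4) - (-2)*4] - (-3)*[3*(-4) - (-2)*3] + 2*[3*4 - (-1)*3]
  = (-2)*(12) - (-3)*(-6) + 2*(15) = -12
Dx = 8*[(-1)*(-4) - (-2)*4] - (-3)*[(-29)*(-4) - (-2)*(-19)] + 2*[(-29)*4 - (-1)*(-19)]
  = 8*(12) - (-3)*(78) + 2*(-135) = 60
Dy = (-2)*[(-29)*(-4) - (-2)*(-19)] - 8*[3*(-4) - (-2)*3] + 2*[3*(-19) - (-29)*3]
  = (-2)*(78) - 8*(-6) + 2*(30) = -48
Dz = (-2)*[(-1)*(-19) - (-29)*4] - (-3)*[3*(-19) - (-29)*3] + 8*[3*4 - (-1)*3]
  = (-2)*(135) - (-3)*(30) + 8*(15) = -60
x = Dx/D = 60/-12 = -5, y = Dy/D = -48/-12 = 4, z = Dz/D = -60/-12 = 5
Check eq1: (-2)(-5) + (-3)(4) + (2)(5) = 8 = 8 ✓
Check eq2: (3)(-5) + (-1)(4) + (-2)(5) = -29 = -29 ✓
Check eq3: (3)(-5) + (4)(4) + (-4)(5) = -19 = -19 ✓

x = -5, y = 4, z = 5


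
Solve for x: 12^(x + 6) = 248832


Express both sides with the same base.
248832 = 12^5
Since the bases match, equate exponents: x + 6 = 5
So x = 5 - (6) = -1

x = -1


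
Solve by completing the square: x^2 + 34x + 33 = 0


Start: x^2 + 34x + 33 = 0
Move constant: x^2 + 34x = -33
Half of 34 is 17, squared is 289
Add 289 to both sides: x^2 + 34x + 289 = 256
(x + 17)^2 = 256
x + 17 = ±16
x = -17 + 16 = -1 or x = -17 - 16 = -33

x = -33, x = -1
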